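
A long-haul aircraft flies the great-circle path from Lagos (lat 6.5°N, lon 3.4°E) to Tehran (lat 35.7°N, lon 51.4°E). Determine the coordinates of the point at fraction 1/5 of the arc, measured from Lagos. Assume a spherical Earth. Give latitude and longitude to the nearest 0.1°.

≈ lat 13.3°N, lon 11.6°E

The haversine formula gives a central angle δ ≈ 0.920 rad (52.7°) between the endpoints.
Interpolate at f = 1/5 with slerp weights a = sin((1−f)δ)/sin δ ≈ 0.844, b = sin(fδ)/sin δ ≈ 0.230.
p = a·p₁ + b·p₂ ≈ (0.953, 0.196, 0.230); φ = arcsin(p_z) ≈ 13.28°, λ = atan2(p_y, p_x) ≈ 11.60°.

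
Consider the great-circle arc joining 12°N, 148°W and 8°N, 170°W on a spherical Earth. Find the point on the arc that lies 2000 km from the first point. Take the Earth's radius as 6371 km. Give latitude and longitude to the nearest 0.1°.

≈ 8.8°N, 166.0°W

From cos δ = sin φ₁ sin φ₂ + cos φ₁ cos φ₂ cos Δλ, the central angle is δ ≈ 0.384 rad (22.0°). The total great-circle distance is δ·R ≈ 0.384 × 6371 ≈ 2449 km, so the target fraction is f = 2000/2449 ≈ 0.817.
Interpolate at f ≈ 0.817 with slerp weights a = sin((1−f)δ)/sin δ ≈ 0.188, b = sin(fδ)/sin δ ≈ 0.823.
p = a·p₁ + b·p₂ ≈ (-0.959, -0.239, 0.154); φ = arcsin(p_z) ≈ 8.84°, λ = atan2(p_y, p_x) ≈ -166.01°.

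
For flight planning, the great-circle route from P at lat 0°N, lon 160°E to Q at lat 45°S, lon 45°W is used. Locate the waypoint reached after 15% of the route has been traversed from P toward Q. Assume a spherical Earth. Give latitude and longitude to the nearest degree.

Convert each endpoint to a unit vector on the sphere (x = cos φ cos λ, y = cos φ sin λ, z = sin φ).
The central angle between the endpoints is δ = arccos(p₁·p₂) ≈ 2.266 rad (129.9°).
Interpolate at f = 0.15 with slerp weights a = sin((1−f)δ)/sin δ ≈ 1.221, b = sin(fδ)/sin δ ≈ 0.434.
p = a·p₁ + b·p₂ ≈ (-0.930, 0.200, -0.307); φ = arcsin(p_z) ≈ -17.89°, λ = atan2(p_y, p_x) ≈ 167.84°.

≈ lat 18°S, lon 168°E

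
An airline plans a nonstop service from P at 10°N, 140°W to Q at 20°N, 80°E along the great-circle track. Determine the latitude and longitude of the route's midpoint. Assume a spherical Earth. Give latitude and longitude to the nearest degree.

≈ 38°N, 154°E

Convert each endpoint to a unit vector on the sphere (x = cos φ cos λ, y = cos φ sin λ, z = sin φ).
The central angle between the endpoints is δ = arccos(p₁·p₂) ≈ 2.278 rad (130.5°).
Interpolate at f = 1/2 with slerp weights a = sin((1−f)δ)/sin δ ≈ 1.194, b = sin(fδ)/sin δ ≈ 1.194.
p = a·p₁ + b·p₂ ≈ (-0.706, 0.349, 0.616); φ = arcsin(p_z) ≈ 38.02°, λ = atan2(p_y, p_x) ≈ 153.69°.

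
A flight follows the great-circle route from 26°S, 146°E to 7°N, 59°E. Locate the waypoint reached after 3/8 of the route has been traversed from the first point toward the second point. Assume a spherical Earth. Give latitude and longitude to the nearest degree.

≈ 17°S, 111°E

Convert each endpoint to a unit vector on the sphere (x = cos φ cos λ, y = cos φ sin λ, z = sin φ).
The central angle between the endpoints is δ = arccos(p₁·p₂) ≈ 1.578 rad (90.4°).
Interpolate at f = 3/8 with slerp weights a = sin((1−f)δ)/sin δ ≈ 0.834, b = sin(fδ)/sin δ ≈ 0.558.
p = a·p₁ + b·p₂ ≈ (-0.336, 0.894, -0.298); φ = arcsin(p_z) ≈ -17.31°, λ = atan2(p_y, p_x) ≈ 110.62°.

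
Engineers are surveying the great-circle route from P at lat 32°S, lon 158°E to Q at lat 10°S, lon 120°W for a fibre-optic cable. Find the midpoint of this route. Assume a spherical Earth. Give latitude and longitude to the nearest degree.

≈ lat 27°S, lon 157°W

Write both endpoints as unit vectors p₁, p₂ with components (cos φ cos λ, cos φ sin λ, sin φ).
The central angle between the endpoints is δ = arccos(p₁·p₂) ≈ 1.361 rad (78.0°).
Interpolate at f = 1/2 with slerp weights a = sin((1−f)δ)/sin δ ≈ 0.643, b = sin(fδ)/sin δ ≈ 0.643.
p = a·p₁ + b·p₂ ≈ (-0.823, -0.344, -0.453); φ = arcsin(p_z) ≈ -26.91°, λ = atan2(p_y, p_x) ≈ -157.29°.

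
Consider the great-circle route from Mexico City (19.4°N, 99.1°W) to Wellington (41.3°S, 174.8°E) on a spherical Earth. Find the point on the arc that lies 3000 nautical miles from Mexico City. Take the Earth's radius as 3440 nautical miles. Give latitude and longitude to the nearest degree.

≈ 15°S, 136°W

The haversine formula gives a central angle δ ≈ 1.743 rad (99.8°) between the endpoints. The total great-circle distance is δ·R ≈ 1.743 × 3440 ≈ 5995 nmi, so the target fraction is f = 3000/5995 ≈ 0.500.
Interpolate at f ≈ 0.500 with slerp weights a = sin((1−f)δ)/sin δ ≈ 0.776, b = sin(fδ)/sin δ ≈ 0.777.
p = a·p₁ + b·p₂ ≈ (-0.697, -0.670, -0.255); φ = arcsin(p_z) ≈ -14.78°, λ = atan2(p_y, p_x) ≈ -136.14°.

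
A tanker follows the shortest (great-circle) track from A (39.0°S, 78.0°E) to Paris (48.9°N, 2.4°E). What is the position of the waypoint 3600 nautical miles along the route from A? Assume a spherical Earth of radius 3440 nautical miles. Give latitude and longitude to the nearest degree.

Write both endpoints as unit vectors p₁, p₂ with components (cos φ cos λ, cos φ sin λ, sin φ).
The central angle between the endpoints is δ = arccos(p₁·p₂) ≈ 1.925 rad (110.3°). The total great-circle distance is δ·R ≈ 1.925 × 3440 ≈ 6623 nmi, so the target fraction is f = 3600/6623 ≈ 0.544.
Interpolate at f ≈ 0.544 with slerp weights a = sin((1−f)δ)/sin δ ≈ 0.821, b = sin(fδ)/sin δ ≈ 0.923.
p = a·p₁ + b·p₂ ≈ (0.739, 0.650, 0.179); φ = arcsin(p_z) ≈ 10.31°, λ = atan2(p_y, p_x) ≈ 41.32°.

≈ (10°N, 41°E)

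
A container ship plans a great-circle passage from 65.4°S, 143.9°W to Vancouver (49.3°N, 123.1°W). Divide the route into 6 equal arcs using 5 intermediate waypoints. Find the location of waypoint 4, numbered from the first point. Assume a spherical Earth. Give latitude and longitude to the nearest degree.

Write both endpoints as unit vectors p₁, p₂ with components (cos φ cos λ, cos φ sin λ, sin φ).
The central angle between the endpoints is δ = arccos(p₁·p₂) ≈ 2.021 rad (115.8°).
Interpolate at f = 4/6 with slerp weights a = sin((1−f)δ)/sin δ ≈ 0.693, b = sin(fδ)/sin δ ≈ 1.083.
p = a·p₁ + b·p₂ ≈ (-0.619, -0.762, 0.191); φ = arcsin(p_z) ≈ 11.02°, λ = atan2(p_y, p_x) ≈ -129.09°.

≈ 11°N, 129°W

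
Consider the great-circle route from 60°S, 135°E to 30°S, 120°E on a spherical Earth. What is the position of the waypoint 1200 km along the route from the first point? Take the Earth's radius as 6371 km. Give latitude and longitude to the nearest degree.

Convert each endpoint to a unit vector on the sphere (x = cos φ cos λ, y = cos φ sin λ, z = sin φ).
The central angle between the endpoints is δ = arccos(p₁·p₂) ≈ 0.552 rad (31.6°). The total great-circle distance is δ·R ≈ 0.552 × 6371 ≈ 3519 km, so the target fraction is f = 1200/3519 ≈ 0.341.
Interpolate at f ≈ 0.341 with slerp weights a = sin((1−f)δ)/sin δ ≈ 0.679, b = sin(fδ)/sin δ ≈ 0.357.
p = a·p₁ + b·p₂ ≈ (-0.394, 0.508, -0.766); φ = arcsin(p_z) ≈ -50.00°, λ = atan2(p_y, p_x) ≈ 127.85°.

≈ 50°S, 128°E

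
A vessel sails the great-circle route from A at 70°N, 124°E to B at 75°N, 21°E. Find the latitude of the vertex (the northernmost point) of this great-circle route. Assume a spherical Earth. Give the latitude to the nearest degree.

≈ 79°N

The great circle lies in the plane with unit normal n̂ = (p₁ × p₂)/|p₁ × p₂|.
Here n̂_z ≈ -0.187; the vertex latitude is φ_max = arccos|n̂_z| ≈ 79.2°.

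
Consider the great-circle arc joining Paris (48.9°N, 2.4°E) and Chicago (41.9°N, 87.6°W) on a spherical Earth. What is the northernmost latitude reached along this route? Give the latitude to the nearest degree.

The great circle lies in the plane with unit normal n̂ = (p₁ × p₂)/|p₁ × p₂|.
Here n̂_z ≈ -0.566; the vertex latitude is φ_max = arccos|n̂_z| ≈ 55.5°.
Check via Clairaut: cos φ_max = |cos φ₁| · sin C = cos(48.9°)·sin(59.5°) ≈ 0.566, again giving ≈ 55.5°.

≈ 56°N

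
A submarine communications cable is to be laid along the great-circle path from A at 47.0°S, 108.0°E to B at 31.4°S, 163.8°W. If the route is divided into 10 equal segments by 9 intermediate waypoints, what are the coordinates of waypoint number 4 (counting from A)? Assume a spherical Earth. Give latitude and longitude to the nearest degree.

≈ 50°S, 148°E

From cos δ = sin φ₁ sin φ₂ + cos φ₁ cos φ₂ cos Δλ, the central angle is δ ≈ 1.160 rad (66.5°).
Interpolate at f = 4/10 with slerp weights a = sin((1−f)δ)/sin δ ≈ 0.699, b = sin(fδ)/sin δ ≈ 0.488.
p = a·p₁ + b·p₂ ≈ (-0.547, 0.337, -0.766); φ = arcsin(p_z) ≈ -49.98°, λ = atan2(p_y, p_x) ≈ 148.36°.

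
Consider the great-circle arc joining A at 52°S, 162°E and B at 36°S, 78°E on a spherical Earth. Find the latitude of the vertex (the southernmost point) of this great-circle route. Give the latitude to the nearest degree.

≈ 55°S

The great circle lies in the plane with unit normal n̂ = (p₁ × p₂)/|p₁ × p₂|.
Here n̂_z ≈ -0.578; the vertex latitude is φ_max = arccos|n̂_z| ≈ 54.7°.
Check via Clairaut: cos φ_max = |cos φ₁| · sin C = cos(52.0°)·sin(110.2°) ≈ 0.578, again giving ≈ 54.7°.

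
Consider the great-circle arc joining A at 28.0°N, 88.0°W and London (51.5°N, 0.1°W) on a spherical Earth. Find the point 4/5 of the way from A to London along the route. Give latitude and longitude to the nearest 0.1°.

Convert each endpoint to a unit vector on the sphere (x = cos φ cos λ, y = cos φ sin λ, z = sin φ).
The central angle between the endpoints is δ = arccos(p₁·p₂) ≈ 1.173 rad (67.2°).
Interpolate at f = 4/5 with slerp weights a = sin((1−f)δ)/sin δ ≈ 0.252, b = sin(fδ)/sin δ ≈ 0.875.
p = a·p₁ + b·p₂ ≈ (0.552, -0.223, 0.803); φ = arcsin(p_z) ≈ 53.42°, λ = atan2(p_y, p_x) ≈ -22.02°.

≈ 53.4°N, 22.0°W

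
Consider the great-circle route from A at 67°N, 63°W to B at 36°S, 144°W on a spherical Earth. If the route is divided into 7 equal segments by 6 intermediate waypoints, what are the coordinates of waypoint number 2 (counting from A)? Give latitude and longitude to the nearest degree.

≈ 42°N, 107°W

The haversine formula gives a central angle δ ≈ 2.085 rad (119.4°) between the endpoints.
Interpolate at f = 2/7 with slerp weights a = sin((1−f)δ)/sin δ ≈ 1.145, b = sin(fδ)/sin δ ≈ 0.644.
p = a·p₁ + b·p₂ ≈ (-0.219, -0.705, 0.675); φ = arcsin(p_z) ≈ 42.44°, λ = atan2(p_y, p_x) ≈ -107.24°.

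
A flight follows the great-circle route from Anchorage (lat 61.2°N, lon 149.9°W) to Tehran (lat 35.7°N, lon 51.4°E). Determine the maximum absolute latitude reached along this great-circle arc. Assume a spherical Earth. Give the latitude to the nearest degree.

The great circle lies in the plane with unit normal n̂ = (p₁ × p₂)/|p₁ × p₂|.
Here n̂_z ≈ -0.144; the vertex latitude is φ_max = arccos|n̂_z| ≈ 81.7°.
Check via Clairaut: cos φ_max = |cos φ₁| · sin C = cos(61.2°)·sin(17.4°) ≈ 0.144, again giving ≈ 81.7°.

≈ 82°N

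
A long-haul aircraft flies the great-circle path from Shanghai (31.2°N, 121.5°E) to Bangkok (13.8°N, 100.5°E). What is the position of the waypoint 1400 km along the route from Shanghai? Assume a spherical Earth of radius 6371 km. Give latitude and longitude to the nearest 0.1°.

≈ 23.1°N, 110.6°E

Convert each endpoint to a unit vector on the sphere (x = cos φ cos λ, y = cos φ sin λ, z = sin φ).
The central angle between the endpoints is δ = arccos(p₁·p₂) ≈ 0.453 rad (26.0°). The total great-circle distance is δ·R ≈ 0.453 × 6371 ≈ 2887 km, so the target fraction is f = 1400/2887 ≈ 0.485.
Interpolate at f ≈ 0.485 with slerp weights a = sin((1−f)δ)/sin δ ≈ 0.528, b = sin(fδ)/sin δ ≈ 0.498.
p = a·p₁ + b·p₂ ≈ (-0.324, 0.861, 0.392); φ = arcsin(p_z) ≈ 23.11°, λ = atan2(p_y, p_x) ≈ 110.64°.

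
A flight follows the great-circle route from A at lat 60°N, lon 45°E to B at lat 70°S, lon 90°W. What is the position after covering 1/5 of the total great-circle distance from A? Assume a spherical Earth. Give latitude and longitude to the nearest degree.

The haversine formula gives a central angle δ ≈ 2.778 rad (159.2°) between the endpoints.
Interpolate at f = 1/5 with slerp weights a = sin((1−f)δ)/sin δ ≈ 2.237, b = sin(fδ)/sin δ ≈ 1.484.
p = a·p₁ + b·p₂ ≈ (0.791, 0.283, 0.542); φ = arcsin(p_z) ≈ 32.85°, λ = atan2(p_y, p_x) ≈ 19.70°.

≈ lat 33°N, lon 20°E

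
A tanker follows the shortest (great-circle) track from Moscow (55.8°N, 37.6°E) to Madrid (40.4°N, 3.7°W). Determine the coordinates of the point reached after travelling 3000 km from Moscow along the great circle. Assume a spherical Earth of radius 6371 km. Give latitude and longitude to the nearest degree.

≈ (43°N, 0°E)

The haversine formula gives a central angle δ ≈ 0.540 rad (30.9°) between the endpoints. The total great-circle distance is δ·R ≈ 0.540 × 6371 ≈ 3441 km, so the target fraction is f = 3000/3441 ≈ 0.872.
Interpolate at f ≈ 0.872 with slerp weights a = sin((1−f)δ)/sin δ ≈ 0.135, b = sin(fδ)/sin δ ≈ 0.882.
p = a·p₁ + b·p₂ ≈ (0.730, 0.003, 0.683); φ = arcsin(p_z) ≈ 43.08°, λ = atan2(p_y, p_x) ≈ 0.22°.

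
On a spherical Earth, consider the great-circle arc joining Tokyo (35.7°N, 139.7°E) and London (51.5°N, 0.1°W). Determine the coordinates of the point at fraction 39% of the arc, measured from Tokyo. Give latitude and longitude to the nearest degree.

≈ (64°N, 109°E)

From cos δ = sin φ₁ sin φ₂ + cos φ₁ cos φ₂ cos Δλ, the central angle is δ ≈ 1.500 rad (86.0°).
Interpolate at f = 0.39 with slerp weights a = sin((1−f)δ)/sin δ ≈ 0.795, b = sin(fδ)/sin δ ≈ 0.554.
p = a·p₁ + b·p₂ ≈ (-0.147, 0.417, 0.897); φ = arcsin(p_z) ≈ 63.76°, λ = atan2(p_y, p_x) ≈ 109.49°.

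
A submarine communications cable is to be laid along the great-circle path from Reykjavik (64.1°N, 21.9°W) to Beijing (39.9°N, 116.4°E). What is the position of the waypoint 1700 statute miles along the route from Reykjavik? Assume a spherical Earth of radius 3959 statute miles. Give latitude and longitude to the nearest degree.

≈ (76°N, 48°E)

From cos δ = sin φ₁ sin φ₂ + cos φ₁ cos φ₂ cos Δλ, the central angle is δ ≈ 1.238 rad (70.9°). The total great-circle distance is δ·R ≈ 1.238 × 3959 ≈ 4901 mi, so the target fraction is f = 1700/4901 ≈ 0.347.
Interpolate at f ≈ 0.347 with slerp weights a = sin((1−f)δ)/sin δ ≈ 0.765, b = sin(fδ)/sin δ ≈ 0.441.
p = a·p₁ + b·p₂ ≈ (0.160, 0.178, 0.971); φ = arcsin(p_z) ≈ 76.16°, λ = atan2(p_y, p_x) ≈ 48.08°.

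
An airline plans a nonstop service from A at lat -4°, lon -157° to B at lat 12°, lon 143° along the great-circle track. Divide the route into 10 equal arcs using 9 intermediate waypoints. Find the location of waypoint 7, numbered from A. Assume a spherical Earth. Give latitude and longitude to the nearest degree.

Write both endpoints as unit vectors p₁, p₂ with components (cos φ cos λ, cos φ sin λ, sin φ).
The central angle between the endpoints is δ = arccos(p₁·p₂) ≈ 1.078 rad (61.7°).
Interpolate at f = 7/10 with slerp weights a = sin((1−f)δ)/sin δ ≈ 0.361, b = sin(fδ)/sin δ ≈ 0.777.
p = a·p₁ + b·p₂ ≈ (-0.939, 0.317, 0.136); φ = arcsin(p_z) ≈ 7.84°, λ = atan2(p_y, p_x) ≈ 161.33°.

≈ lat 8°, lon 161°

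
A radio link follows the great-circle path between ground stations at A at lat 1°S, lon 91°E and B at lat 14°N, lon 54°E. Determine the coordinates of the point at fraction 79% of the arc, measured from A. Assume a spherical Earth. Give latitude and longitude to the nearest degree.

≈ lat 11°N, lon 62°E

Write both endpoints as unit vectors p₁, p₂ with components (cos φ cos λ, cos φ sin λ, sin φ).
The central angle between the endpoints is δ = arccos(p₁·p₂) ≈ 0.691 rad (39.6°).
Interpolate at f = 0.79 with slerp weights a = sin((1−f)δ)/sin δ ≈ 0.227, b = sin(fδ)/sin δ ≈ 0.815.
p = a·p₁ + b·p₂ ≈ (0.461, 0.866, 0.193); φ = arcsin(p_z) ≈ 11.13°, λ = atan2(p_y, p_x) ≈ 62.00°.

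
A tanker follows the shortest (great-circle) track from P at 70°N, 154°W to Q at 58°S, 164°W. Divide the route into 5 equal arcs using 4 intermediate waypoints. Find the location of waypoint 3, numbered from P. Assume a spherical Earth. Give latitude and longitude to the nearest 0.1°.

From cos δ = sin φ₁ sin φ₂ + cos φ₁ cos φ₂ cos Δλ, the central angle is δ ≈ 2.238 rad (128.2°).
Interpolate at f = 3/5 with slerp weights a = sin((1−f)δ)/sin δ ≈ 0.993, b = sin(fδ)/sin δ ≈ 1.239.
p = a·p₁ + b·p₂ ≈ (-0.937, -0.330, -0.118); φ = arcsin(p_z) ≈ -6.79°, λ = atan2(p_y, p_x) ≈ -160.60°.

≈ 6.8°S, 160.6°W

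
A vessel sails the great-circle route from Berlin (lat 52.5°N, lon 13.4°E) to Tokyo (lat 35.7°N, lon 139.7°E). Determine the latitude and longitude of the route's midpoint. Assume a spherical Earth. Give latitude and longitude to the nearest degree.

≈ lat 64°N, lon 92°E

Write both endpoints as unit vectors p₁, p₂ with components (cos φ cos λ, cos φ sin λ, sin φ).
The central angle between the endpoints is δ = arccos(p₁·p₂) ≈ 1.400 rad (80.2°).
Interpolate at f = 1/2 with slerp weights a = sin((1−f)δ)/sin δ ≈ 0.654, b = sin(fδ)/sin δ ≈ 0.654.
p = a·p₁ + b·p₂ ≈ (-0.018, 0.436, 0.900); φ = arcsin(p_z) ≈ 64.16°, λ = atan2(p_y, p_x) ≈ 92.33°.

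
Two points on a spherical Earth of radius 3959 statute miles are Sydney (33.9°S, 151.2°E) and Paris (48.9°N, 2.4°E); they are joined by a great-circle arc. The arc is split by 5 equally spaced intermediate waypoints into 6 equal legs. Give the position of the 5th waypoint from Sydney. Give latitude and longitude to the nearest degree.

≈ 52°N, 42°E

Write both endpoints as unit vectors p₁, p₂ with components (cos φ cos λ, cos φ sin λ, sin φ).
The central angle between the endpoints is δ = arccos(p₁·p₂) ≈ 2.662 rad (152.5°).
Interpolate at f = 5/6 with slerp weights a = sin((1−f)δ)/sin δ ≈ 0.929, b = sin(fδ)/sin δ ≈ 1.728.
p = a·p₁ + b·p₂ ≈ (0.459, 0.419, 0.783); φ = arcsin(p_z) ≈ 51.58°, λ = atan2(p_y, p_x) ≈ 42.43°.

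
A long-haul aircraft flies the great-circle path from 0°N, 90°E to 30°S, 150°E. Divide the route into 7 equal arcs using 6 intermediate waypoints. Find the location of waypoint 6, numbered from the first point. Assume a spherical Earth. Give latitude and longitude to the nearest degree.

≈ 27°S, 140°E

From cos δ = sin φ₁ sin φ₂ + cos φ₁ cos φ₂ cos Δλ, the central angle is δ ≈ 1.123 rad (64.3°).
Interpolate at f = 6/7 with slerp weights a = sin((1−f)δ)/sin δ ≈ 0.177, b = sin(fδ)/sin δ ≈ 0.910.
p = a·p₁ + b·p₂ ≈ (-0.683, 0.571, -0.455); φ = arcsin(p_z) ≈ -27.08°, λ = atan2(p_y, p_x) ≈ 140.07°.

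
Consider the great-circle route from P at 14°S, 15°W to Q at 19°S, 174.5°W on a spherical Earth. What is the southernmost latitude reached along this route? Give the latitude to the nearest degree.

The great circle lies in the plane with unit normal n̂ = (p₁ × p₂)/|p₁ × p₂|.
Here n̂_z ≈ -0.514; the vertex latitude is φ_max = arccos|n̂_z| ≈ 59.1°.
Check via Clairaut: cos φ_max = |cos φ₁| · sin C = cos(14.0°)·sin(148.0°) ≈ 0.514, again giving ≈ 59.1°.

≈ 59°S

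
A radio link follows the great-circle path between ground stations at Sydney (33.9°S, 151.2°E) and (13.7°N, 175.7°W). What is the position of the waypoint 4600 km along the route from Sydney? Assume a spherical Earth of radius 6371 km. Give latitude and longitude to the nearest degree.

Write both endpoints as unit vectors p₁, p₂ with components (cos φ cos λ, cos φ sin λ, sin φ).
The central angle between the endpoints is δ = arccos(p₁·p₂) ≈ 0.996 rad (57.1°). The total great-circle distance is δ·R ≈ 0.996 × 6371 ≈ 6347 km, so the target fraction is f = 4600/6347 ≈ 0.725.
Interpolate at f ≈ 0.725 with slerp weights a = sin((1−f)δ)/sin δ ≈ 0.323, b = sin(fδ)/sin δ ≈ 0.787.
p = a·p₁ + b·p₂ ≈ (-0.997, 0.072, 0.007); φ = arcsin(p_z) ≈ 0.37°, λ = atan2(p_y, p_x) ≈ 175.89°.

≈ (0°N, 176°E)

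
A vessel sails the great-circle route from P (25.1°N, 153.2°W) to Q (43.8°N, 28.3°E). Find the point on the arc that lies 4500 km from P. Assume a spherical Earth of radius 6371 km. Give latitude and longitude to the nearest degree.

≈ (66°N, 155°W)

Convert each endpoint to a unit vector on the sphere (x = cos φ cos λ, y = cos φ sin λ, z = sin φ).
The central angle between the endpoints is δ = arccos(p₁·p₂) ≈ 1.939 rad (111.1°). The total great-circle distance is δ·R ≈ 1.939 × 6371 ≈ 12352 km, so the target fraction is f = 4500/12352 ≈ 0.364.
Interpolate at f ≈ 0.364 with slerp weights a = sin((1−f)δ)/sin δ ≈ 1.011, b = sin(fδ)/sin δ ≈ 0.696.
p = a·p₁ + b·p₂ ≈ (-0.375, -0.175, 0.910); φ = arcsin(p_z) ≈ 65.55°, λ = atan2(p_y, p_x) ≈ -155.02°.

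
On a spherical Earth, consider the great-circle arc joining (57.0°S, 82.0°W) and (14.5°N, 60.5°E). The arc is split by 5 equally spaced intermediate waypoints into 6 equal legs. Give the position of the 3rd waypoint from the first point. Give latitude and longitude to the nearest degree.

Write both endpoints as unit vectors p₁, p₂ with components (cos φ cos λ, cos φ sin λ, sin φ).
The central angle between the endpoints is δ = arccos(p₁·p₂) ≈ 2.250 rad (128.9°).
Interpolate at f = 3/6 with slerp weights a = sin((1−f)δ)/sin δ ≈ 1.160, b = sin(fδ)/sin δ ≈ 1.160.
p = a·p₁ + b·p₂ ≈ (0.641, 0.352, -0.682); φ = arcsin(p_z) ≈ -43.03°, λ = atan2(p_y, p_x) ≈ 28.76°.

≈ (43°S, 29°E)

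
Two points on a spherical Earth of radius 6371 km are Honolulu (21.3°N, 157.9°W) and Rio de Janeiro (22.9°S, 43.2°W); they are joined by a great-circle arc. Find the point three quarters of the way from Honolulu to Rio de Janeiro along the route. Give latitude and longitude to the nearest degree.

Write both endpoints as unit vectors p₁, p₂ with components (cos φ cos λ, cos φ sin λ, sin φ).
The central angle between the endpoints is δ = arccos(p₁·p₂) ≈ 2.094 rad (120.0°).
Interpolate at f = 3/4 with slerp weights a = sin((1−f)δ)/sin δ ≈ 0.577, b = sin(fδ)/sin δ ≈ 1.155.
p = a·p₁ + b·p₂ ≈ (0.277, -0.931, -0.240); φ = arcsin(p_z) ≈ -13.86°, λ = atan2(p_y, p_x) ≈ -73.42°.

≈ (14°S, 73°W)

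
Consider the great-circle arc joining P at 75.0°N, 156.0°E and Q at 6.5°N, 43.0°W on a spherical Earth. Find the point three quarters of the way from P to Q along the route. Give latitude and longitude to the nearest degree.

≈ 31°N, 45°W

Write both endpoints as unit vectors p₁, p₂ with components (cos φ cos λ, cos φ sin λ, sin φ).
The central angle between the endpoints is δ = arccos(p₁·p₂) ≈ 1.705 rad (97.7°).
Interpolate at f = 3/4 with slerp weights a = sin((1−f)δ)/sin δ ≈ 0.417, b = sin(fδ)/sin δ ≈ 0.966.
p = a·p₁ + b·p₂ ≈ (0.604, -0.611, 0.512); φ = arcsin(p_z) ≈ 30.82°, λ = atan2(p_y, p_x) ≈ -45.35°.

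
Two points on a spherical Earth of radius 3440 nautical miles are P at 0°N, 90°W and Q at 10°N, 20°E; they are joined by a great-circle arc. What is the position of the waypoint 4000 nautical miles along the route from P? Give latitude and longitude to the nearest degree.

≈ 10°N, 24°W

The haversine formula gives a central angle δ ≈ 1.914 rad (109.7°) between the endpoints. The total great-circle distance is δ·R ≈ 1.914 × 3440 ≈ 6585 nmi, so the target fraction is f = 4000/6585 ≈ 0.607.
Interpolate at f ≈ 0.607 with slerp weights a = sin((1−f)δ)/sin δ ≈ 0.725, b = sin(fδ)/sin δ ≈ 0.975.
p = a·p₁ + b·p₂ ≈ (0.902, -0.397, 0.169); φ = arcsin(p_z) ≈ 9.75°, λ = atan2(p_y, p_x) ≈ -23.74°.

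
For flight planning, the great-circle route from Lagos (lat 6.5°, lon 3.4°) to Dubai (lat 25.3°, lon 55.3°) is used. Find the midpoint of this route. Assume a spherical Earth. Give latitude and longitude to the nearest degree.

≈ lat 18°, lon 28°

Write both endpoints as unit vectors p₁, p₂ with components (cos φ cos λ, cos φ sin λ, sin φ).
The central angle between the endpoints is δ = arccos(p₁·p₂) ≈ 0.924 rad (52.9°).
Interpolate at f = 1/2 with slerp weights a = sin((1−f)δ)/sin δ ≈ 0.559, b = sin(fδ)/sin δ ≈ 0.559.
p = a·p₁ + b·p₂ ≈ (0.841, 0.448, 0.302); φ = arcsin(p_z) ≈ 17.57°, λ = atan2(p_y, p_x) ≈ 28.04°.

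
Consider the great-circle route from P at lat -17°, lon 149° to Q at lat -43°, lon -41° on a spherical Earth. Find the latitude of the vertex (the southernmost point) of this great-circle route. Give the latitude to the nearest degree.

≈ -82°

The great circle lies in the plane with unit normal n̂ = (p₁ × p₂)/|p₁ × p₂|.
Here n̂_z ≈ +0.139; the vertex latitude is φ_max = arccos|n̂_z| ≈ 82.0°.
Check via Clairaut: cos φ_max = |cos φ₁| · sin C = cos(17.0°)·sin(171.6°) ≈ 0.139, again giving ≈ 82.0°.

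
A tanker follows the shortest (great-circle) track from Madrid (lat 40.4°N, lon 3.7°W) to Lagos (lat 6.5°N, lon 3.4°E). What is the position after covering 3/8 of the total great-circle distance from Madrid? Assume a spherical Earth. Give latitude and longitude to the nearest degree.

≈ lat 28°N, lon 1°W

The haversine formula gives a central angle δ ≈ 0.602 rad (34.5°) between the endpoints.
Interpolate at f = 3/8 with slerp weights a = sin((1−f)δ)/sin δ ≈ 0.649, b = sin(fδ)/sin δ ≈ 0.395.
p = a·p₁ + b·p₂ ≈ (0.885, -0.009, 0.465); φ = arcsin(p_z) ≈ 27.73°, λ = atan2(p_y, p_x) ≈ -0.56°.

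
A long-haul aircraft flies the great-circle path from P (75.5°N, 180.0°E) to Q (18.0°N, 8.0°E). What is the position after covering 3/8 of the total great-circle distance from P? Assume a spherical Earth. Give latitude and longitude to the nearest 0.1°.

Write both endpoints as unit vectors p₁, p₂ with components (cos φ cos λ, cos φ sin λ, sin φ).
The central angle between the endpoints is δ = arccos(p₁·p₂) ≈ 1.507 rad (86.4°).
Interpolate at f = 3/8 with slerp weights a = sin((1−f)δ)/sin δ ≈ 0.810, b = sin(fδ)/sin δ ≈ 0.537.
p = a·p₁ + b·p₂ ≈ (0.303, 0.071, 0.950); φ = arcsin(p_z) ≈ 71.89°, λ = atan2(p_y, p_x) ≈ 13.21°.

≈ (71.9°N, 13.2°E)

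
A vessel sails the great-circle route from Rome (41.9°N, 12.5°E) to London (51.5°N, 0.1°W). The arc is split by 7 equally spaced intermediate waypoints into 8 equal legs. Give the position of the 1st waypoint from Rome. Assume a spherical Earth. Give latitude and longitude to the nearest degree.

≈ 43°N, 11°E

From cos δ = sin φ₁ sin φ₂ + cos φ₁ cos φ₂ cos Δλ, the central angle is δ ≈ 0.225 rad (12.9°).
Interpolate at f = 1/8 with slerp weights a = sin((1−f)δ)/sin δ ≈ 0.877, b = sin(fδ)/sin δ ≈ 0.126.
p = a·p₁ + b·p₂ ≈ (0.716, 0.141, 0.684); φ = arcsin(p_z) ≈ 43.17°, λ = atan2(p_y, p_x) ≈ 11.16°.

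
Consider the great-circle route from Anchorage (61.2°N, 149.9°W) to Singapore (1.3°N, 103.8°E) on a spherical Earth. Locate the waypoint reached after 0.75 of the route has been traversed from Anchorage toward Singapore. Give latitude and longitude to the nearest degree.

The haversine formula gives a central angle δ ≈ 1.686 rad (96.6°) between the endpoints.
Interpolate at f = 0.75 with slerp weights a = sin((1−f)δ)/sin δ ≈ 0.412, b = sin(fδ)/sin δ ≈ 0.960.
p = a·p₁ + b·p₂ ≈ (-0.401, 0.832, 0.383); φ = arcsin(p_z) ≈ 22.51°, λ = atan2(p_y, p_x) ≈ 115.70°.

≈ 23°N, 116°E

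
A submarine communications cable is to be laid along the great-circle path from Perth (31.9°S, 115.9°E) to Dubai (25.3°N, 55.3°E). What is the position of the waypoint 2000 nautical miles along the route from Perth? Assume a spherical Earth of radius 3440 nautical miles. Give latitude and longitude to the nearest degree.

≈ 9°S, 90°E

Convert each endpoint to a unit vector on the sphere (x = cos φ cos λ, y = cos φ sin λ, z = sin φ).
The central angle between the endpoints is δ = arccos(p₁·p₂) ≈ 1.419 rad (81.3°). The total great-circle distance is δ·R ≈ 1.419 × 3440 ≈ 4882 nmi, so the target fraction is f = 2000/4882 ≈ 0.410.
Interpolate at f ≈ 0.410 with slerp weights a = sin((1−f)δ)/sin δ ≈ 0.752, b = sin(fδ)/sin δ ≈ 0.556.
p = a·p₁ + b·p₂ ≈ (0.007, 0.987, -0.160); φ = arcsin(p_z) ≈ -9.20°, λ = atan2(p_y, p_x) ≈ 89.59°.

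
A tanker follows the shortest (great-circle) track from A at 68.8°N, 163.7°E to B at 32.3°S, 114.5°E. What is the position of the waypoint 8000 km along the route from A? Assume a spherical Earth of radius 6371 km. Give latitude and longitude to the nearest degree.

Write both endpoints as unit vectors p₁, p₂ with components (cos φ cos λ, cos φ sin λ, sin φ).
The central angle between the endpoints is δ = arccos(p₁·p₂) ≈ 1.874 rad (107.4°). The total great-circle distance is δ·R ≈ 1.874 × 6371 ≈ 11938 km, so the target fraction is f = 8000/11938 ≈ 0.670.
Interpolate at f ≈ 0.670 with slerp weights a = sin((1−f)δ)/sin δ ≈ 0.607, b = sin(fδ)/sin δ ≈ 0.996.
p = a·p₁ + b·p₂ ≈ (-0.560, 0.828, 0.034); φ = arcsin(p_z) ≈ 1.94°, λ = atan2(p_y, p_x) ≈ 124.07°.

≈ 2°N, 124°E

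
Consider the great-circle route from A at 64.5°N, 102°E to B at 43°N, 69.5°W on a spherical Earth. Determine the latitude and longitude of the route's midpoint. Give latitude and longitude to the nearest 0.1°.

Write both endpoints as unit vectors p₁, p₂ with components (cos φ cos λ, cos φ sin λ, sin φ).
The central angle between the endpoints is δ = arccos(p₁·p₂) ≈ 1.262 rad (72.3°).
Interpolate at f = 1/2 with slerp weights a = sin((1−f)δ)/sin δ ≈ 0.619, b = sin(fδ)/sin δ ≈ 0.619.
p = a·p₁ + b·p₂ ≈ (0.103, -0.163, 0.981); φ = arcsin(p_z) ≈ 78.86°, λ = atan2(p_y, p_x) ≈ -57.74°.

≈ 78.9°N, 57.7°W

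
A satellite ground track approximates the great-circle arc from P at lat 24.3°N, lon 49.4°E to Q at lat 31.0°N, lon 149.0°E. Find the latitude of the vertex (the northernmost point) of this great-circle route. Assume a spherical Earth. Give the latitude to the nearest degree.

≈ 39°N

The great circle lies in the plane with unit normal n̂ = (p₁ × p₂)/|p₁ × p₂|.
Here n̂_z ≈ +0.773; the vertex latitude is φ_max = arccos|n̂_z| ≈ 39.4°.
Check via Clairaut: cos φ_max = |cos φ₁| · sin C = cos(24.3°)·sin(58.0°) ≈ 0.773, again giving ≈ 39.4°.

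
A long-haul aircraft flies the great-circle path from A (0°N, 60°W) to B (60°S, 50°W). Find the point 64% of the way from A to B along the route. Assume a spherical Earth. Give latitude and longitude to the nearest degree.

The haversine formula gives a central angle δ ≈ 1.056 rad (60.5°) between the endpoints.
Interpolate at f = 0.64 with slerp weights a = sin((1−f)δ)/sin δ ≈ 0.426, b = sin(fδ)/sin δ ≈ 0.719.
p = a·p₁ + b·p₂ ≈ (0.444, -0.644, -0.622); φ = arcsin(p_z) ≈ -38.49°, λ = atan2(p_y, p_x) ≈ -55.43°.

≈ (38°S, 55°W)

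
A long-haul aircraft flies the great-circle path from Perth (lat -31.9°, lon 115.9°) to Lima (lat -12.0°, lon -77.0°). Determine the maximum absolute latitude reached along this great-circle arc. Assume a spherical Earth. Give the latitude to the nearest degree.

≈ -75°

The great circle lies in the plane with unit normal n̂ = (p₁ × p₂)/|p₁ × p₂|.
Here n̂_z ≈ +0.259; the vertex latitude is φ_max = arccos|n̂_z| ≈ 75.0°.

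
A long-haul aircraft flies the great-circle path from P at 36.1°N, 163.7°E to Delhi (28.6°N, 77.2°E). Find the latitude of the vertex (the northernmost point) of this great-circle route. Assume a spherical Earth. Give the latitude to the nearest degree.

≈ 42°N

The great circle lies in the plane with unit normal n̂ = (p₁ × p₂)/|p₁ × p₂|.
Here n̂_z ≈ -0.749; the vertex latitude is φ_max = arccos|n̂_z| ≈ 41.5°.
Check via Clairaut: cos φ_max = |cos φ₁| · sin C = cos(36.1°)·sin(67.9°) ≈ 0.749, again giving ≈ 41.5°.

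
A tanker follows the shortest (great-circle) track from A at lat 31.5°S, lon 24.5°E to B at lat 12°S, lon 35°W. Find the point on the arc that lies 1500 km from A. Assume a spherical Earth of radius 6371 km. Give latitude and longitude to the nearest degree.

Convert each endpoint to a unit vector on the sphere (x = cos φ cos λ, y = cos φ sin λ, z = sin φ).
The central angle between the endpoints is δ = arccos(p₁·p₂) ≈ 1.010 rad (57.9°). The total great-circle distance is δ·R ≈ 1.010 × 6371 ≈ 6434 km, so the target fraction is f = 1500/6434 ≈ 0.233.
Interpolate at f ≈ 0.233 with slerp weights a = sin((1−f)δ)/sin δ ≈ 0.826, b = sin(fδ)/sin δ ≈ 0.275.
p = a·p₁ + b·p₂ ≈ (0.862, 0.137, -0.489); φ = arcsin(p_z) ≈ -29.26°, λ = atan2(p_y, p_x) ≈ 9.07°.

≈ lat 29°S, lon 9°E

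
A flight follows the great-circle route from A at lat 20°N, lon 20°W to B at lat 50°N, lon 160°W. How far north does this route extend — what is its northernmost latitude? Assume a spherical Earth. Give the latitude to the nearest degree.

The great circle lies in the plane with unit normal n̂ = (p₁ × p₂)/|p₁ × p₂|.
Here n̂_z ≈ -0.396; the vertex latitude is φ_max = arccos|n̂_z| ≈ 66.7°.

≈ 67°N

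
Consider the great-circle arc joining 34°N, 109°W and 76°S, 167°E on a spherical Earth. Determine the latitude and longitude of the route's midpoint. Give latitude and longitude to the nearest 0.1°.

≈ 24.9°S, 124.7°W

Convert each endpoint to a unit vector on the sphere (x = cos φ cos λ, y = cos φ sin λ, z = sin φ).
The central angle between the endpoints is δ = arccos(p₁·p₂) ≈ 2.120 rad (121.4°).
Interpolate at f = 1/2 with slerp weights a = sin((1−f)δ)/sin δ ≈ 1.022, b = sin(fδ)/sin δ ≈ 1.022.
p = a·p₁ + b·p₂ ≈ (-0.517, -0.746, -0.420); φ = arcsin(p_z) ≈ -24.85°, λ = atan2(p_y, p_x) ≈ -124.73°.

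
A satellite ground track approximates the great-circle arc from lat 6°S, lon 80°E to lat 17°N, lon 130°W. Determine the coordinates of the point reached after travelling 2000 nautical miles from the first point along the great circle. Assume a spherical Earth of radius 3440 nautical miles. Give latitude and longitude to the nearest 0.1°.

Write both endpoints as unit vectors p₁, p₂ with components (cos φ cos λ, cos φ sin λ, sin φ).
The central angle between the endpoints is δ = arccos(p₁·p₂) ≈ 2.595 rad (148.7°). The total great-circle distance is δ·R ≈ 2.595 × 3440 ≈ 8926 nmi, so the target fraction is f = 2000/8926 ≈ 0.224.
Interpolate at f ≈ 0.224 with slerp weights a = sin((1−f)δ)/sin δ ≈ 1.738, b = sin(fδ)/sin δ ≈ 1.056.
p = a·p₁ + b·p₂ ≈ (-0.349, 0.928, 0.127); φ = arcsin(p_z) ≈ 7.31°, λ = atan2(p_y, p_x) ≈ 110.61°.

≈ lat 7.3°N, lon 110.6°E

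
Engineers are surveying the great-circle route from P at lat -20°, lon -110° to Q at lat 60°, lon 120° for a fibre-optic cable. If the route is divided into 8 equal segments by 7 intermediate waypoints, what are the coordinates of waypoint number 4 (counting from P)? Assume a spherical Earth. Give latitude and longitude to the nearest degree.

≈ lat 36°, lon -142°

Write both endpoints as unit vectors p₁, p₂ with components (cos φ cos λ, cos φ sin λ, sin φ).
The central angle between the endpoints is δ = arccos(p₁·p₂) ≈ 2.212 rad (126.7°).
Interpolate at f = 4/8 with slerp weights a = sin((1−f)δ)/sin δ ≈ 1.116, b = sin(fδ)/sin δ ≈ 1.116.
p = a·p₁ + b·p₂ ≈ (-0.637, -0.502, 0.585); φ = arcsin(p_z) ≈ 35.77°, λ = atan2(p_y, p_x) ≈ -141.78°.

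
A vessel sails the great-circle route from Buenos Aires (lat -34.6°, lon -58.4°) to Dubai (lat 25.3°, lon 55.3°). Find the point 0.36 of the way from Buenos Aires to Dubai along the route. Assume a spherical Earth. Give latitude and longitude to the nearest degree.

≈ lat -18°, lon -12°

Write both endpoints as unit vectors p₁, p₂ with components (cos φ cos λ, cos φ sin λ, sin φ).
The central angle between the endpoints is δ = arccos(p₁·p₂) ≈ 2.143 rad (122.8°).
Interpolate at f = 0.36 with slerp weights a = sin((1−f)δ)/sin δ ≈ 1.166, b = sin(fδ)/sin δ ≈ 0.830.
p = a·p₁ + b·p₂ ≈ (0.930, -0.201, -0.308); φ = arcsin(p_z) ≈ -17.92°, λ = atan2(p_y, p_x) ≈ -12.20°.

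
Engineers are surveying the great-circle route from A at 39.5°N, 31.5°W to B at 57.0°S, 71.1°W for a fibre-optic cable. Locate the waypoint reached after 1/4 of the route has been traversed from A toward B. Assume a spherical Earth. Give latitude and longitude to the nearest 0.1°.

≈ 15.3°N, 40.6°W

Write both endpoints as unit vectors p₁, p₂ with components (cos φ cos λ, cos φ sin λ, sin φ).
The central angle between the endpoints is δ = arccos(p₁·p₂) ≈ 1.782 rad (102.1°).
Interpolate at f = 1/4 with slerp weights a = sin((1−f)δ)/sin δ ≈ 0.995, b = sin(fδ)/sin δ ≈ 0.441.
p = a·p₁ + b·p₂ ≈ (0.732, -0.628, 0.263); φ = arcsin(p_z) ≈ 15.26°, λ = atan2(p_y, p_x) ≈ -40.62°.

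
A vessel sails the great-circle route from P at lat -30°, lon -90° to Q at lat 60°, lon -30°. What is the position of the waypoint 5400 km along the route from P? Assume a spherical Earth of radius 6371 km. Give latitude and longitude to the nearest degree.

≈ lat 15°, lon -70°

The haversine formula gives a central angle δ ≈ 1.789 rad (102.5°) between the endpoints. The total great-circle distance is δ·R ≈ 1.789 × 6371 ≈ 11398 km, so the target fraction is f = 5400/11398 ≈ 0.474.
Interpolate at f ≈ 0.474 with slerp weights a = sin((1−f)δ)/sin δ ≈ 0.828, b = sin(fδ)/sin δ ≈ 0.768.
p = a·p₁ + b·p₂ ≈ (0.333, -0.909, 0.251); φ = arcsin(p_z) ≈ 14.54°, λ = atan2(p_y, p_x) ≈ -69.91°.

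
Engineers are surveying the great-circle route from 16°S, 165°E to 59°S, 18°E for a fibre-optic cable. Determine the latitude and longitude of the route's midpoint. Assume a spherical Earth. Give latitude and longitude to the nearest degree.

Convert each endpoint to a unit vector on the sphere (x = cos φ cos λ, y = cos φ sin λ, z = sin φ).
The central angle between the endpoints is δ = arccos(p₁·p₂) ≈ 1.751 rad (100.3°).
Interpolate at f = 1/2 with slerp weights a = sin((1−f)δ)/sin δ ≈ 0.780, b = sin(fδ)/sin δ ≈ 0.780.
p = a·p₁ + b·p₂ ≈ (-0.342, 0.318, -0.884); φ = arcsin(p_z) ≈ -62.13°, λ = atan2(p_y, p_x) ≈ 137.08°.

≈ 62°S, 137°E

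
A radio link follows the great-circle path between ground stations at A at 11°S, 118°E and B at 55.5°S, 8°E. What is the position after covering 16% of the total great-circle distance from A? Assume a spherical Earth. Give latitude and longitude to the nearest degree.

Write both endpoints as unit vectors p₁, p₂ with components (cos φ cos λ, cos φ sin λ, sin φ).
The central angle between the endpoints is δ = arccos(p₁·p₂) ≈ 1.604 rad (91.9°).
Interpolate at f = 0.16 with slerp weights a = sin((1−f)δ)/sin δ ≈ 0.976, b = sin(fδ)/sin δ ≈ 0.254.
p = a·p₁ + b·p₂ ≈ (-0.307, 0.866, -0.395); φ = arcsin(p_z) ≈ -23.29°, λ = atan2(p_y, p_x) ≈ 109.54°.

≈ 23°S, 110°E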